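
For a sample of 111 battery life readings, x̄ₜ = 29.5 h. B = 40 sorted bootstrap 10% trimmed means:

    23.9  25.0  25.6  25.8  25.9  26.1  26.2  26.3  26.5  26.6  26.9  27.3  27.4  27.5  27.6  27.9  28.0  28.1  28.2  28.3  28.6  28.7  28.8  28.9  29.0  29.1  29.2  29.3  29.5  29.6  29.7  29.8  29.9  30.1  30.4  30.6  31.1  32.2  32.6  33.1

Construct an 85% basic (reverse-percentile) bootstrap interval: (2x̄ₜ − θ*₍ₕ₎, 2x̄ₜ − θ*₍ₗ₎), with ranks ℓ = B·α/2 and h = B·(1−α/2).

Percentile endpoints at ranks 3 and 37: θ*₍3₎ = 25.6, θ*₍37₎ = 31.1.
Basic interval reflects these around x̄ₜ:
  lower = 2 × 29.5 − 31.1 = 27.9
  upper = 2 × 29.5 − 25.6 = 33.4

(27.9, 33.4)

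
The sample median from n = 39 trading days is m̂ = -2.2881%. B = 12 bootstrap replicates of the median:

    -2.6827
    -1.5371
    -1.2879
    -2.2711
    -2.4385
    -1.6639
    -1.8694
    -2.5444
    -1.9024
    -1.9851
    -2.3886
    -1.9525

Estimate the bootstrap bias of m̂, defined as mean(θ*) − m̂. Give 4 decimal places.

bias = +0.2445

mean(θ*) = ((-2.6827) + (-1.5371) + (-1.2879) + (-2.2711) + (-2.4385) + (-1.6639) + (-1.8694) + (-2.5444) + (-1.9024) + (-1.9851) + (-2.3886) + (-1.9525)) / 12 = -2.04363
bias = -2.04363 − -2.2881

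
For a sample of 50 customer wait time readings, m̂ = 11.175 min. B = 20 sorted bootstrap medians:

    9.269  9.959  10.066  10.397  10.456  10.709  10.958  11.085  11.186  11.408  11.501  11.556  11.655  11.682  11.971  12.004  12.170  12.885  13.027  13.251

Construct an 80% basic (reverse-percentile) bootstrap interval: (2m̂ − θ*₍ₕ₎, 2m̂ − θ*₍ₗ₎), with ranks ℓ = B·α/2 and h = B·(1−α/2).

(9.465, 12.391)

Percentile endpoints at ranks 2 and 18: θ*₍2₎ = 9.959, θ*₍18₎ = 12.885.
Basic interval reflects these around m̂:
  lower = 2 × 11.175 − 12.885 = 9.465
  upper = 2 × 11.175 − 9.959 = 12.391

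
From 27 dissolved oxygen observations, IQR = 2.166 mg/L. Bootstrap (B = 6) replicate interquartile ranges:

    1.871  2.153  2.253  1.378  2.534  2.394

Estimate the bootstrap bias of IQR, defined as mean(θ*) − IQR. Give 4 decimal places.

bias = −0.0688

mean(θ*) = (1.871 + 2.153 + 2.253 + 1.378 + 2.534 + 2.394) / 6 = 2.09717
bias = 2.09717 − 2.166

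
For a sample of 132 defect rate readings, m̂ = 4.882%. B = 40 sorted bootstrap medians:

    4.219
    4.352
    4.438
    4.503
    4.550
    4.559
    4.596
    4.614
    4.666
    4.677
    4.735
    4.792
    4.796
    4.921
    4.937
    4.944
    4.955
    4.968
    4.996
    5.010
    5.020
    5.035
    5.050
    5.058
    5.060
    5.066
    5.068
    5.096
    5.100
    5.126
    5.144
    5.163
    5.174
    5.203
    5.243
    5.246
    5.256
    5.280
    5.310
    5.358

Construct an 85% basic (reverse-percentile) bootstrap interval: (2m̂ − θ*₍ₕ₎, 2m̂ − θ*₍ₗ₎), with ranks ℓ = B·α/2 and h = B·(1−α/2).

Percentile endpoints at ranks 3 and 37: θ*₍3₎ = 4.438, θ*₍37₎ = 5.256.
Basic interval reflects these around m̂:
  lower = 2 × 4.882 − 5.256 = 4.508
  upper = 2 × 4.882 − 4.438 = 5.326

(4.508, 5.326)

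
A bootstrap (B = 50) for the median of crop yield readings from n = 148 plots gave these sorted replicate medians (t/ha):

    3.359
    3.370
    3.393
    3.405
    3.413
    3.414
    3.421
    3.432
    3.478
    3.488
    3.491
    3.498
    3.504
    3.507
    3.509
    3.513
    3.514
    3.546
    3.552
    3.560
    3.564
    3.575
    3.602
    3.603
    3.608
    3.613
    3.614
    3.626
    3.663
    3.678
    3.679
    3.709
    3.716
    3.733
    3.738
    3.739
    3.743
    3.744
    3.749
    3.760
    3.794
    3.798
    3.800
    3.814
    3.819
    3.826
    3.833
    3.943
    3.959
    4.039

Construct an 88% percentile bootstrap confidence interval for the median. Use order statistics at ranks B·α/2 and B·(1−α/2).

(3.393, 3.833)

α = 0.12; lower rank = 50 × 0.060 = 3; upper rank = 50 × 0.940 = 47.
The 3rd smallest replicate is 3.393; the 47th is 3.833.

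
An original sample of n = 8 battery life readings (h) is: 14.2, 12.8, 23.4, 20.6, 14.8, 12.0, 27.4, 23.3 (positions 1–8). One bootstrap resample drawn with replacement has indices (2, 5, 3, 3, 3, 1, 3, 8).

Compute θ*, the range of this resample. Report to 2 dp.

Resample values: 12.8, 14.8, 23.4, 23.4, 23.4, 14.2, 23.4, 23.3.
Range = 23.4 − 12.8 = 10.60

θ* = 10.60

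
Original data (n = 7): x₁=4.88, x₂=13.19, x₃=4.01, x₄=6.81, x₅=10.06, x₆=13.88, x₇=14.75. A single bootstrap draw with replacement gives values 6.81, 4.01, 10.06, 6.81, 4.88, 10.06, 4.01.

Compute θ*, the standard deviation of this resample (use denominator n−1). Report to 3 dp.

Mean = 6.6629; sum of squared deviations = 40.3783
s² = 40.3783 / 6 = 6.7297
s = √6.7297 = 2.594

θ* = 2.594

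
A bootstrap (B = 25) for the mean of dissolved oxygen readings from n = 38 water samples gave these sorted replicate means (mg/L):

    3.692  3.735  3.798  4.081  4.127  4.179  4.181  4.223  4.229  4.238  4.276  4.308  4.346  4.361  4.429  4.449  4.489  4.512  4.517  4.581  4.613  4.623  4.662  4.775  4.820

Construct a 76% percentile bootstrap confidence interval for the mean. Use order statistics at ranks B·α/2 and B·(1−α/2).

(3.798, 4.623)

α = 0.24; lower rank = 25 × 0.120 = 3; upper rank = 25 × 0.880 = 22.
The 3rd smallest replicate is 3.798; the 22nd is 4.623.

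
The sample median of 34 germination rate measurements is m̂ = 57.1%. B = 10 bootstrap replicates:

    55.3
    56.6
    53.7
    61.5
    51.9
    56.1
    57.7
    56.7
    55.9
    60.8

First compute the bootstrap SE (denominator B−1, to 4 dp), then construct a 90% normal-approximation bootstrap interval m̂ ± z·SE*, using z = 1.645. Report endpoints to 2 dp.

(52.33, 61.87)

Mean of replicates = 56.6200; sum of squared deviations = 75.7960; SE* = √(75.7960/9) = 2.9020
Margin = 1.645 × 2.9020 = 4.774
Interval: 57.1 ± 4.774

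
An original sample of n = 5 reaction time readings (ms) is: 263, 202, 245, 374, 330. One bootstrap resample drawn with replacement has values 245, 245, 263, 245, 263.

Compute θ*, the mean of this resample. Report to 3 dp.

Mean = (245 + 245 + 263 + 245 + 263) / 5 = 1261.0 / 5 = 252.200

θ* = 252.200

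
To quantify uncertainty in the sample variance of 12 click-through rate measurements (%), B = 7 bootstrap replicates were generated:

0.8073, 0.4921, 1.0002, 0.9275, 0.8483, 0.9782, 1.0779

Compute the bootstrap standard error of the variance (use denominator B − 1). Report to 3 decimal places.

Bootstrap SE is the standard deviation of the 7 replicate variances.
Mean of replicates: (0.8073 + 0.4921 + 1.0002 + 0.9275 + 0.8483 + 0.9782 + 1.0779) / 7 = 6.13150 / 7 = 0.87593
Sum of squared deviations: (−0.06863)² + (−0.38383)² + (+0.12427)² + (+0.05157)² + (−0.02763)² + (+0.10227)² + (+0.20197)² = 0.22215
Variance = 0.22215 / 6 = 0.03703
SE* = √0.03703

SE* = 0.192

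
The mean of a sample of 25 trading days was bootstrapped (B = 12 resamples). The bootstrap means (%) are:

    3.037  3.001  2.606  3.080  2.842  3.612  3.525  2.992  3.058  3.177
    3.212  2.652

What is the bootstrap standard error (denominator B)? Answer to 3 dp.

SE* = 0.287

Bootstrap SE is the standard deviation of the 12 replicate means.
Mean of replicates: (3.037 + 3.001 + 2.606 + 3.080 + 2.842 + 3.612 + 3.525 + 2.992 + 3.058 + 3.177 + 3.212 + 2.652) / 12 = 36.7940 / 12 = 3.0662
Sum of squared deviations: (−0.0292)² + (−0.0652)² + (−0.4602)² + (+0.0138)² + (−0.2242)² + (+0.5458)² + (+0.4588)² + (−0.0742)² + (−0.0082)² + (+0.1108)² + (+0.1458)² + (−0.4142)² = 0.9864
Variance = 0.9864 / 12 = 0.0822
SE* = √0.0822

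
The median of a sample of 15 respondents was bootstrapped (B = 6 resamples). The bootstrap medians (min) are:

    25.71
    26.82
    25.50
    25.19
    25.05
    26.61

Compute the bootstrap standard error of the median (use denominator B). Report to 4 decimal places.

SE* = 0.6743

Bootstrap SE is the standard deviation of the 6 replicate medians.
Mean of replicates: (25.71 + 26.82 + 25.50 + 25.19 + 25.05 + 26.61) / 6 = 154.88000 / 6 = 25.81333
Sum of squared deviations: (−0.10333)² + (+1.00667)² + (−0.31333)² + (−0.62333)² + (−0.76333)² + (+0.79667)² = 2.72813
Variance = 2.72813 / 6 = 0.45469
SE* = √0.45469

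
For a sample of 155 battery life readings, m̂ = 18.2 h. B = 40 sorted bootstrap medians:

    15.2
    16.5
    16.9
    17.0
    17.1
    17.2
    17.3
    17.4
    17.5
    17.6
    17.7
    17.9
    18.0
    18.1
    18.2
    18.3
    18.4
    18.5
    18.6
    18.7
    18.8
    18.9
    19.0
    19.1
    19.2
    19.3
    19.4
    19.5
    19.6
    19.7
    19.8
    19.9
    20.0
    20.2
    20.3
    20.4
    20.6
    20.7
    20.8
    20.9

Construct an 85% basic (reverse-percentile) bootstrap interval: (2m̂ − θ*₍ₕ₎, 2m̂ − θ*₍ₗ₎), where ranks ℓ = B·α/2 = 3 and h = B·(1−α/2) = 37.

(15.8, 19.5)

Percentile endpoints at ranks 3 and 37: θ*₍3₎ = 16.9, θ*₍37₎ = 20.6.
Basic interval reflects these around m̂:
  lower = 2 × 18.2 − 20.6 = 15.8
  upper = 2 × 18.2 − 16.9 = 19.5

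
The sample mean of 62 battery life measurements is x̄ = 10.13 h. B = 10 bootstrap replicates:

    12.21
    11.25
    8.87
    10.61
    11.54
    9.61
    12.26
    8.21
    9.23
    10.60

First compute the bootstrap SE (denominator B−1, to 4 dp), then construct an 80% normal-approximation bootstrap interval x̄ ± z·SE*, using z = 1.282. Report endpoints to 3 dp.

Mean of replicates = 10.4390; sum of squared deviations = 17.9567; SE* = √(17.9567/9) = 1.4125
Margin = 1.282 × 1.4125 = 1.8108
Interval: 10.13 ± 1.8108

(8.319, 11.941)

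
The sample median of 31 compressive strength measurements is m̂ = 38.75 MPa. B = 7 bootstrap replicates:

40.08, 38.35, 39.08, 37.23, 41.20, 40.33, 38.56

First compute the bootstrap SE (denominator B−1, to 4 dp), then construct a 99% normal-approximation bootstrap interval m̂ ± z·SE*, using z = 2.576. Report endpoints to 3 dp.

(35.254, 42.246)

Mean of replicates = 39.2614; sum of squared deviations = 11.0523; SE* = √(11.0523/6) = 1.3572
Margin = 2.576 × 1.3572 = 3.4961
Interval: 38.75 ± 3.4961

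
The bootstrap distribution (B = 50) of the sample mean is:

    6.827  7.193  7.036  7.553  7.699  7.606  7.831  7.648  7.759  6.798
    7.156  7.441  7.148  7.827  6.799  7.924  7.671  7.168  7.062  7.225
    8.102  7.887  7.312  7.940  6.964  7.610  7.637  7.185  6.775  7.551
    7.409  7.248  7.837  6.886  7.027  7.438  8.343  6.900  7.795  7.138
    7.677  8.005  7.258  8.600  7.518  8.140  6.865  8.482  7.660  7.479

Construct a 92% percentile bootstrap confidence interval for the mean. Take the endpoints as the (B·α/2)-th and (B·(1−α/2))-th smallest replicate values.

(6.798, 8.343)

Sorted replicates: 6.775, 6.798, 6.799, 6.827, 6.865, 6.886, 6.900, 6.964, 7.027, 7.036, 7.062, 7.138, 7.148, 7.156, 7.168, 7.185, 7.193, 7.225, 7.248, 7.258, 7.312, 7.409, 7.438, 7.441, 7.479, 7.518, 7.551, 7.553, 7.606, 7.610, 7.637, 7.648, 7.660, 7.671, 7.677, 7.699, 7.759, 7.795, 7.827, 7.831, 7.837, 7.887, 7.924, 7.940, 8.005, 8.102, 8.140, 8.343, 8.482, 8.600
α = 0.08; lower rank = 50 × 0.040 = 2; upper rank = 50 × 0.960 = 48.
The 2nd smallest replicate is 6.798; the 48th is 8.343.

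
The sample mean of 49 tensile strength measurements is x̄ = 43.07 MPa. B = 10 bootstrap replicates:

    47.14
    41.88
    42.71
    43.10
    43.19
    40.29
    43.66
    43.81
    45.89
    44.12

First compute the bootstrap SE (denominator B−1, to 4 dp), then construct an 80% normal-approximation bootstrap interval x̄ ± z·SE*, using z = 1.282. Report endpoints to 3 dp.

Mean of replicates = 43.5790; sum of squared deviations = 33.2141; SE* = √(33.2141/9) = 1.9211
Margin = 1.282 × 1.9211 = 2.4629
Interval: 43.07 ± 2.4629

(40.607, 45.533)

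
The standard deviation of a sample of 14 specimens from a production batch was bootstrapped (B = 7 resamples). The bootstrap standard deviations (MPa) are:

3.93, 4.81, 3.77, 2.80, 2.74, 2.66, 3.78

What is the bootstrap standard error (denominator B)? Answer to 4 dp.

Bootstrap SE is the standard deviation of the 7 replicate standard deviations.
Mean of replicates: (3.93 + 4.81 + 3.77 + 2.80 + 2.74 + 2.66 + 3.78) / 7 = 24.49000 / 7 = 3.49857
Sum of squared deviations: (+0.43143)² + (+1.31143)² + (+0.27143)² + (−0.69857)² + (−0.75857)² + (−0.83857)² + (+0.28143)² = 3.82549
Variance = 3.82549 / 7 = 0.54650
SE* = √0.54650

SE* = 0.7393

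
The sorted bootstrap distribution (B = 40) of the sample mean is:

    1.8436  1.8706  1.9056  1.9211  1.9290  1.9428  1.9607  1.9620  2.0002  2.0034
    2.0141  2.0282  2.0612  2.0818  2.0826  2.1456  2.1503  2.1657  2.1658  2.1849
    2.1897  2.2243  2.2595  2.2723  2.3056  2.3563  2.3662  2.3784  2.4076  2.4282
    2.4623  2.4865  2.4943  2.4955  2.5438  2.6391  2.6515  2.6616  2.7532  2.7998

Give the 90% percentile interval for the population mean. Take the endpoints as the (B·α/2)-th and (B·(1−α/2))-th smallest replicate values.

(1.8706, 2.6616)

α = 0.10; lower rank = 40 × 0.050 = 2; upper rank = 40 × 0.950 = 38.
The 2nd smallest replicate is 1.8706; the 38th is 2.6616.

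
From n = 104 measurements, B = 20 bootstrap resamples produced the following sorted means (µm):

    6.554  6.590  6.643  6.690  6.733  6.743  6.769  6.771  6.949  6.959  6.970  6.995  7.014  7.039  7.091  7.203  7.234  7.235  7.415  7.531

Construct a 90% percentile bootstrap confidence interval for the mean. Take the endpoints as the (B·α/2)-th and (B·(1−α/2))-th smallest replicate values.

α = 0.10; lower rank = 20 × 0.050 = 1; upper rank = 20 × 0.950 = 19.
The 1st smallest replicate is 6.554; the 19th is 7.415.

(6.554, 7.415)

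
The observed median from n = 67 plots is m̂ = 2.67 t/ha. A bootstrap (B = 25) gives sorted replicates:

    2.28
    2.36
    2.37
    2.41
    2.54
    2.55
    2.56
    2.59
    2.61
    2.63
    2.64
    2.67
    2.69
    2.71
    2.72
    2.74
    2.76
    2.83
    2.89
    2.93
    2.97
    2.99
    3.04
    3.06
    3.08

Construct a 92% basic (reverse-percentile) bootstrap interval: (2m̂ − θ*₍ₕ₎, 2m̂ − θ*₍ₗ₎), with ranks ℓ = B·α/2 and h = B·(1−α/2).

(2.28, 3.06)

Percentile endpoints at ranks 1 and 24: θ*₍1₎ = 2.28, θ*₍24₎ = 3.06.
Basic interval reflects these around m̂:
  lower = 2 × 2.67 − 3.06 = 2.28
  upper = 2 × 2.67 − 2.28 = 3.06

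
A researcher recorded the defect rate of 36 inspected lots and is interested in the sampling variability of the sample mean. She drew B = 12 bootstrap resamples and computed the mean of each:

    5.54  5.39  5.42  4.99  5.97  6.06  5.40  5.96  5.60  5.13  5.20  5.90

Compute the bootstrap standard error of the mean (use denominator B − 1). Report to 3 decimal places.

Bootstrap SE is the standard deviation of the 12 replicate means.
Mean of replicates: (5.54 + 5.39 + 5.42 + 4.99 + 5.97 + 6.06 + 5.40 + 5.96 + 5.60 + 5.13 + 5.20 + 5.90) / 12 = 66.5600 / 12 = 5.5467
Sum of squared deviations: (−0.0067)² + (−0.1567)² + (−0.1267)² + (−0.5567)² + (+0.4233)² + (+0.5133)² + (−0.1467)² + (+0.4133)² + (+0.0533)² + (−0.4167)² + (−0.3467)² + (+0.3533)² = 1.4071
Variance = 1.4071 / 11 = 0.1279
SE* = √0.1279

SE* = 0.358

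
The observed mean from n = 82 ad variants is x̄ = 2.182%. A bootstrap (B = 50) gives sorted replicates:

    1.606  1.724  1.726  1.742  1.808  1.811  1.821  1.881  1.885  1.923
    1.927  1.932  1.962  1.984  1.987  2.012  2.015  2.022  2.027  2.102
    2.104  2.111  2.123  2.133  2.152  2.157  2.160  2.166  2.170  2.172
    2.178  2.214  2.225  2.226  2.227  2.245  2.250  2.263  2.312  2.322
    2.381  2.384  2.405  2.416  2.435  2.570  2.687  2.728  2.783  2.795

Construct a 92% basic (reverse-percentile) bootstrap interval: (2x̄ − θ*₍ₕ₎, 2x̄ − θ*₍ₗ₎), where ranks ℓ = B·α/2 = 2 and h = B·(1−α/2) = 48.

(1.636, 2.640)

Percentile endpoints at ranks 2 and 48: θ*₍2₎ = 1.724, θ*₍48₎ = 2.728.
Basic interval reflects these around x̄:
  lower = 2 × 2.182 − 2.728 = 1.636
  upper = 2 × 2.182 − 1.724 = 2.640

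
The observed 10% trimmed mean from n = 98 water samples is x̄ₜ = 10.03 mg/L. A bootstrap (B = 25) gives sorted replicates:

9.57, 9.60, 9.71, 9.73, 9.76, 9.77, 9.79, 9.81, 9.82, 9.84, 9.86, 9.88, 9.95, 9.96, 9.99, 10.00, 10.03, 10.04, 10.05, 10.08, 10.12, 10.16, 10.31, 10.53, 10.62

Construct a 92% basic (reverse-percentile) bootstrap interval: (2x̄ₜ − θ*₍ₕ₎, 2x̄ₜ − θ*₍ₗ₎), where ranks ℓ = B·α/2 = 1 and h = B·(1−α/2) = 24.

(9.53, 10.49)

Percentile endpoints at ranks 1 and 24: θ*₍1₎ = 9.57, θ*₍24₎ = 10.53.
Basic interval reflects these around x̄ₜ:
  lower = 2 × 10.03 − 10.53 = 9.53
  upper = 2 × 10.03 − 9.57 = 10.49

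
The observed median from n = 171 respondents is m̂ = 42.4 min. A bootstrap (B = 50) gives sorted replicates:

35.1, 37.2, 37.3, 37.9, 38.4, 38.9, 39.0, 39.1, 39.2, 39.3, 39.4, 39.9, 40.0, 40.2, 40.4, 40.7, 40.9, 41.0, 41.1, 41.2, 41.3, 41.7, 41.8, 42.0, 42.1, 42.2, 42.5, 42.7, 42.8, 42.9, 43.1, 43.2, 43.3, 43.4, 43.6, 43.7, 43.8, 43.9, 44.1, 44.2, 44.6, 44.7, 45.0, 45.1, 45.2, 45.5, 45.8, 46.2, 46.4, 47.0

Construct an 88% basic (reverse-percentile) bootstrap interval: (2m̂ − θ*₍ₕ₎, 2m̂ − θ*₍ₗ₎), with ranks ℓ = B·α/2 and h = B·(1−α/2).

Percentile endpoints at ranks 3 and 47: θ*₍3₎ = 37.3, θ*₍47₎ = 45.8.
Basic interval reflects these around m̂:
  lower = 2 × 42.4 − 45.8 = 39.0
  upper = 2 × 42.4 − 37.3 = 47.5

(39.0, 47.5)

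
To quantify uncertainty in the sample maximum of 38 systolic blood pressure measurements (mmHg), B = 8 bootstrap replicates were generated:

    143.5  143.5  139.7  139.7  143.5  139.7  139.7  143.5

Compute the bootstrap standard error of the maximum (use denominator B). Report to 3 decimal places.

SE* = 1.900

Bootstrap SE is the standard deviation of the 8 replicate maximums.
Mean of replicates: (143.5 + 143.5 + 139.7 + 139.7 + 143.5 + 139.7 + 139.7 + 143.5) / 8 = 1132.8000 / 8 = 141.6000
Sum of squared deviations: (+1.9000)² + (+1.9000)² + (−1.9000)² + (−1.9000)² + (+1.9000)² + (−1.9000)² + (−1.9000)² + (+1.9000)² = 28.8800
Variance = 28.8800 / 8 = 3.6100
SE* = √3.6100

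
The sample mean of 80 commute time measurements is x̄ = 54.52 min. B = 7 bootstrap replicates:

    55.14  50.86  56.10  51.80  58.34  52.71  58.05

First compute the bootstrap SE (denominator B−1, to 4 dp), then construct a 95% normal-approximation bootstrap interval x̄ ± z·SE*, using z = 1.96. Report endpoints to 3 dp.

(48.654, 60.386)

Mean of replicates = 54.7143; sum of squared deviations = 53.7400; SE* = √(53.7400/6) = 2.9928
Margin = 1.96 × 2.9928 = 5.8659
Interval: 54.52 ± 5.8659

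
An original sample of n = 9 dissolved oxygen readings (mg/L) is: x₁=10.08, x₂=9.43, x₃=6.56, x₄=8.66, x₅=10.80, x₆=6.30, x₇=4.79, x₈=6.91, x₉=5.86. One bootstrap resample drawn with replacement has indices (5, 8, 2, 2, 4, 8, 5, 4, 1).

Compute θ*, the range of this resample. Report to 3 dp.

θ* = 3.890

Resample values: 10.80, 6.91, 9.43, 9.43, 8.66, 6.91, 10.80, 8.66, 10.08.
Range = 10.80 − 6.91 = 3.890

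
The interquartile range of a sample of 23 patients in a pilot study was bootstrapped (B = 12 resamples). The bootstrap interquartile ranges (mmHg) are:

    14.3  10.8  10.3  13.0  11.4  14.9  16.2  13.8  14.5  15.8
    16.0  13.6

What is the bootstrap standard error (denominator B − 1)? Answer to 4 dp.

Bootstrap SE is the standard deviation of the 12 replicate interquartile ranges.
Mean of replicates: (14.3 + 10.8 + 10.3 + 13.0 + 11.4 + 14.9 + 16.2 + 13.8 + 14.5 + 15.8 + 16.0 + 13.6) / 12 = 164.60000 / 12 = 13.71667
Sum of squared deviations: (+0.58333)² + (−2.91667)² + (−3.41667)² + (−0.71667)² + (−2.31667)² + (+1.18333)² + (+2.48333)² + (+0.08333)² + (+0.78333)² + (+2.08333)² + (+2.28333)² + (−0.11667)² = 44.15667
Variance = 44.15667 / 11 = 4.01424
SE* = √4.01424

SE* = 2.0036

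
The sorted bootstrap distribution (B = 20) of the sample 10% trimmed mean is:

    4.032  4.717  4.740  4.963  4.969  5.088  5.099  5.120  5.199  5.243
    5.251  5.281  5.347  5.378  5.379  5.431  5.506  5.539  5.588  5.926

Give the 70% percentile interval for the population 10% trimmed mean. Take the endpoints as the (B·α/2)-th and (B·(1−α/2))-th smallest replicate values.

α = 0.30; lower rank = 20 × 0.150 = 3; upper rank = 20 × 0.850 = 17.
The 3rd smallest replicate is 4.740; the 17th is 5.506.

(4.740, 5.506)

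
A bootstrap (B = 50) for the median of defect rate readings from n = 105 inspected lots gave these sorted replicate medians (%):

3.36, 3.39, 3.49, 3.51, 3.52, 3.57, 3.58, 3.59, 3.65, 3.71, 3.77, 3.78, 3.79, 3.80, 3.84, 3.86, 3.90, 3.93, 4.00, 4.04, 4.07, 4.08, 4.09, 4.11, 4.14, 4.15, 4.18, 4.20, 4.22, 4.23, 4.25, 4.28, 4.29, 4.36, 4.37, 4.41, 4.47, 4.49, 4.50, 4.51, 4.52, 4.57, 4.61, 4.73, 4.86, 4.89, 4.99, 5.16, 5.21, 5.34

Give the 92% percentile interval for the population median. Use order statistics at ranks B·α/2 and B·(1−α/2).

α = 0.08; lower rank = 50 × 0.040 = 2; upper rank = 50 × 0.960 = 48.
The 2nd smallest replicate is 3.39; the 48th is 5.16.

(3.39, 5.16)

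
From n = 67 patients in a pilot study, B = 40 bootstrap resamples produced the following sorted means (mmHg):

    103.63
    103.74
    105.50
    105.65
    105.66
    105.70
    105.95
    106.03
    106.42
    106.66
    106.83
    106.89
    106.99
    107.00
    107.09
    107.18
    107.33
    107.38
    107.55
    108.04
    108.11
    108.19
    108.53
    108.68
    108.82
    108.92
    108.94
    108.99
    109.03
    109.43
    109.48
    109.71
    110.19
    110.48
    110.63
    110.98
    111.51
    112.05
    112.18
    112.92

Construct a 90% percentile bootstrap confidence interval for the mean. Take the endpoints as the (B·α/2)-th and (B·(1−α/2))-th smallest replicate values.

(103.74, 112.05)

α = 0.10; lower rank = 40 × 0.050 = 2; upper rank = 40 × 0.950 = 38.
The 2nd smallest replicate is 103.74; the 38th is 112.05.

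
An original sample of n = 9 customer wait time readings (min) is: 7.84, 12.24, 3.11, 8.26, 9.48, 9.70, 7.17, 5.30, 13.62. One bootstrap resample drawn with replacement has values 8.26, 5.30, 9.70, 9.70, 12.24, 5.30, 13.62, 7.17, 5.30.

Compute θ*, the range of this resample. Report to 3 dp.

θ* = 8.320

Range = 13.62 − 5.30 = 8.320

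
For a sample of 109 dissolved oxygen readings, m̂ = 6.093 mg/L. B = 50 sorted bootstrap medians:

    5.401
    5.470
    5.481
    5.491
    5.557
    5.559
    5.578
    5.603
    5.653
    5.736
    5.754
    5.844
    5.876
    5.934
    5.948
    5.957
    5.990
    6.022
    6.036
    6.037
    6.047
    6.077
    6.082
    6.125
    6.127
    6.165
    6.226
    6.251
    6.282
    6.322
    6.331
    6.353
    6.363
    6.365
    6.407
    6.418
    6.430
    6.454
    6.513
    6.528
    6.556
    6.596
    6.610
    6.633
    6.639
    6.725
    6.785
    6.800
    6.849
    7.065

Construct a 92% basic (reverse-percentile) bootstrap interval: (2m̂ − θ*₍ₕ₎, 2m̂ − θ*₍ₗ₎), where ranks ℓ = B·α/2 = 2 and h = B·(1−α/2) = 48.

Percentile endpoints at ranks 2 and 48: θ*₍2₎ = 5.470, θ*₍48₎ = 6.800.
Basic interval reflects these around m̂:
  lower = 2 × 6.093 − 6.800 = 5.386
  upper = 2 × 6.093 − 5.470 = 6.716

(5.386, 6.716)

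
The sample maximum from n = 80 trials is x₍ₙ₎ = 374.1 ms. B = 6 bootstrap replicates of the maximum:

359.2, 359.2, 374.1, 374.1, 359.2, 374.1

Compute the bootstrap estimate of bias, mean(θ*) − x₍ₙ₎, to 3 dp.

mean(θ*) = (359.2 + 359.2 + 374.1 + 374.1 + 359.2 + 374.1) / 6 = 366.6500
bias = 366.6500 − 374.1

bias = −7.450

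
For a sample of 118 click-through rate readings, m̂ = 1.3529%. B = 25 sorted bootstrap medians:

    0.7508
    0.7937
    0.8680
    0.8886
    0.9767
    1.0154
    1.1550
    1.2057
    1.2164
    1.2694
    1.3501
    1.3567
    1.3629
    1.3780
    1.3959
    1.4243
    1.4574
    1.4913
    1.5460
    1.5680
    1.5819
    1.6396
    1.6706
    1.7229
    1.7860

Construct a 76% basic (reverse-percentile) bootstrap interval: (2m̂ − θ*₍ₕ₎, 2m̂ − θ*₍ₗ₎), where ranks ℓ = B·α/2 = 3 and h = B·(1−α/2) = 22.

Percentile endpoints at ranks 3 and 22: θ*₍3₎ = 0.8680, θ*₍22₎ = 1.6396.
Basic interval reflects these around m̂:
  lower = 2 × 1.3529 − 1.6396 = 1.0662
  upper = 2 × 1.3529 − 0.8680 = 1.8378

(1.0662, 1.8378)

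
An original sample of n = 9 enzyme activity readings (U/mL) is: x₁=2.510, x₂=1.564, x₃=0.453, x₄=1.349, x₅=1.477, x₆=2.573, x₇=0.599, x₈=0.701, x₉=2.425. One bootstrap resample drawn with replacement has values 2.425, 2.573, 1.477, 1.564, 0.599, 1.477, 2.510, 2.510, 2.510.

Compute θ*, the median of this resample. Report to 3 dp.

θ* = 2.425

Sorted: 0.599, 1.477, 1.477, 1.564, 2.425, 2.510, 2.510, 2.510, 2.573
Median = middle value = 2.425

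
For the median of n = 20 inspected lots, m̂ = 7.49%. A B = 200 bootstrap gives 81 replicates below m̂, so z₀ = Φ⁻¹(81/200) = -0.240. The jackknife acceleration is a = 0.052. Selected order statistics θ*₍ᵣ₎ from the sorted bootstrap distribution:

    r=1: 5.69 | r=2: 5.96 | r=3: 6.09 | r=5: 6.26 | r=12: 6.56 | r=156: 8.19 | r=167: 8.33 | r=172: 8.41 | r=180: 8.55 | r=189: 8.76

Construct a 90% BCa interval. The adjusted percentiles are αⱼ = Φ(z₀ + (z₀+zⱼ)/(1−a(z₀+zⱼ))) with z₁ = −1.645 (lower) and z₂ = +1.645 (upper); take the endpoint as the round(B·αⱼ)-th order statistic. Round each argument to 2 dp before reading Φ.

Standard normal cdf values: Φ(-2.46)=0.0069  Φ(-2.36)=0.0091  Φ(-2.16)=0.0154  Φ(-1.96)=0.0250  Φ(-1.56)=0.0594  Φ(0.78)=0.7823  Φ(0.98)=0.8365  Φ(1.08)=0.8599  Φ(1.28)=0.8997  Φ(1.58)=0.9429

Lower: z₀ + z₁ = -0.240 + (-1.645) = -1.885; 1 − a(z₀+z₁) = 1 − (0.052)(-1.885) = 1.0980; argument = -0.240 + (-1.885)/1.0980 = -1.9567 → -1.96.
α₁ = Φ(-1.96) = 0.0250; rank = round(200 × 0.0250) = 5; θ*₍5₎ = 6.26.
Upper: z₀ + z₂ = 1.405; 1 − a(z₀+z₂) = 0.9269; argument = 1.2757 → 1.28; α₂ = 0.8997; rank = 180; θ*₍180₎ = 8.55.

(6.26, 8.55)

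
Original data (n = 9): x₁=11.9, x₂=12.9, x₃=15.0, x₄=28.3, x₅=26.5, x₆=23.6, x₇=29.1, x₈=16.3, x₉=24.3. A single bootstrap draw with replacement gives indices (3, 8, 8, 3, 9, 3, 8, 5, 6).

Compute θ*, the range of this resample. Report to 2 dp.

Resample values: 15.0, 16.3, 16.3, 15.0, 24.3, 15.0, 16.3, 26.5, 23.6.
Range = 26.5 − 15.0 = 11.50

θ* = 11.50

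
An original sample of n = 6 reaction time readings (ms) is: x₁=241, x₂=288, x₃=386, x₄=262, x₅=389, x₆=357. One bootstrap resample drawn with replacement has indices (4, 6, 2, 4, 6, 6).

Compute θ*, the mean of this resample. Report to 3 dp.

θ* = 313.833

Resample values: 262, 357, 288, 262, 357, 357.
Mean = (262 + 357 + 288 + 262 + 357 + 357) / 6 = 1883.0 / 6 = 313.833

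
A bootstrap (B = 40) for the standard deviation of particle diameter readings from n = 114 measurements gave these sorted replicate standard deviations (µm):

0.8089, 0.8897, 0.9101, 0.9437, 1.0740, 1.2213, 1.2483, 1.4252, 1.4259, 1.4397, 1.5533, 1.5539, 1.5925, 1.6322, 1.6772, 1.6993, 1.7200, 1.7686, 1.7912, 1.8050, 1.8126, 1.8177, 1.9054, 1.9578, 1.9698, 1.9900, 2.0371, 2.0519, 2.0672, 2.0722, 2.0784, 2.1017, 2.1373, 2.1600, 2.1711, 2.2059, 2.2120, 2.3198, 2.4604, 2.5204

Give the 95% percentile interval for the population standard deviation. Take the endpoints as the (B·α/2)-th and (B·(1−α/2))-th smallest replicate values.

α = 0.05; lower rank = 40 × 0.025 = 1; upper rank = 40 × 0.975 = 39.
The 1st smallest replicate is 0.8089; the 39th is 2.4604.

(0.8089, 2.4604)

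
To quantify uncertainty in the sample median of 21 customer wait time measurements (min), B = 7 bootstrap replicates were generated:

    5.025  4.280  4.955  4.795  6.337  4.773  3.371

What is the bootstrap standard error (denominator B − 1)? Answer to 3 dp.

Bootstrap SE is the standard deviation of the 7 replicate medians.
Mean of replicates: (5.025 + 4.280 + 4.955 + 4.795 + 6.337 + 4.773 + 3.371) / 7 = 33.5360 / 7 = 4.7909
Sum of squared deviations: (+0.2341)² + (−0.5109)² + (+0.1641)² + (+0.0041)² + (+1.5461)² + (−0.0179)² + (−1.4199)² = 4.7496
Variance = 4.7496 / 6 = 0.7916
SE* = √0.7916

SE* = 0.890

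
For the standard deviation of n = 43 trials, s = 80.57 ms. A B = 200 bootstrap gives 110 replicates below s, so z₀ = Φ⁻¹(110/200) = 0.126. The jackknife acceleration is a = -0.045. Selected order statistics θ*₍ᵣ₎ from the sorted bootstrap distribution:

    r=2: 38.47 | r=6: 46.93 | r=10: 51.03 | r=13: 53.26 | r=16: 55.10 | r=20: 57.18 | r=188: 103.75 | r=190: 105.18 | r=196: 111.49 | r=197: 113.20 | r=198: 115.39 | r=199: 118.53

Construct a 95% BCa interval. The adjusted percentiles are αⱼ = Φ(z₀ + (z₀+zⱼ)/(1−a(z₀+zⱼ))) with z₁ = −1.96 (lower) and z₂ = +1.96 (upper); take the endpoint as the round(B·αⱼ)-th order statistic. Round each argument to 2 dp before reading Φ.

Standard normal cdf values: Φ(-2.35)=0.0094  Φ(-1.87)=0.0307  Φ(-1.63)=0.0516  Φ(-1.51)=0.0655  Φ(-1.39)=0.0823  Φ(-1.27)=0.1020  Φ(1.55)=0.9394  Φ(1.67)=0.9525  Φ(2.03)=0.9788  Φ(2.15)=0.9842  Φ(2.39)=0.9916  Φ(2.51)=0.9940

(46.93, 111.49)

Lower: z₀ + z₁ = 0.126 + (-1.960) = -1.834; 1 − a(z₀+z₁) = 1 − (-0.045)(-1.834) = 0.9175; argument = 0.126 + (-1.834)/0.9175 = -1.8730 → -1.87.
α₁ = Φ(-1.87) = 0.0307; rank = round(200 × 0.0307) = 6; θ*₍6₎ = 46.93.
Upper: z₀ + z₂ = 2.086; 1 − a(z₀+z₂) = 1.0939; argument = 2.0330 → 2.03; α₂ = 0.9788; rank = 196; θ*₍196₎ = 111.49.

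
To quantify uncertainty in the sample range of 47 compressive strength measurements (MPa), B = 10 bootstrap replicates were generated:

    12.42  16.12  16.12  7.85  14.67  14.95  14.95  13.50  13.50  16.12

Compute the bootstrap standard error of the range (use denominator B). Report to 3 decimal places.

Bootstrap SE is the standard deviation of the 10 replicate ranges.
Mean of replicates: (12.42 + 16.12 + 16.12 + 7.85 + 14.67 + 14.95 + 14.95 + 13.50 + 13.50 + 16.12) / 10 = 140.2000 / 10 = 14.0200
Sum of squared deviations: (−1.6000)² + (+2.1000)² + (+2.1000)² + (−6.1700)² + (+0.6500)² + (+0.9300)² + (+0.9300)² + (−0.5200)² + (−0.5200)² + (+2.1000)² = 56.5520
Variance = 56.5520 / 10 = 5.6552
SE* = √5.6552

SE* = 2.378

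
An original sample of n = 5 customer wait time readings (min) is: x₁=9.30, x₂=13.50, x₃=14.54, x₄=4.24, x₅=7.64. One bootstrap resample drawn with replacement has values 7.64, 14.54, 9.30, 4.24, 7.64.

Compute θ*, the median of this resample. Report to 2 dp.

θ* = 7.64

Sorted: 4.24, 7.64, 7.64, 9.30, 14.54
Median = middle value = 7.64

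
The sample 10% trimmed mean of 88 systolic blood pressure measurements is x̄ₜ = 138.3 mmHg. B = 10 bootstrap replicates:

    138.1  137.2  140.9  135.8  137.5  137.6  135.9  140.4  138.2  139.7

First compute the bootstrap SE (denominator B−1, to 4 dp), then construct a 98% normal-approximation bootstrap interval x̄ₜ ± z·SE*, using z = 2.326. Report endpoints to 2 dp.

(134.25, 142.35)

Mean of replicates = 138.1300; sum of squared deviations = 27.2410; SE* = √(27.2410/9) = 1.7398
Margin = 2.326 × 1.7398 = 4.047
Interval: 138.3 ± 4.047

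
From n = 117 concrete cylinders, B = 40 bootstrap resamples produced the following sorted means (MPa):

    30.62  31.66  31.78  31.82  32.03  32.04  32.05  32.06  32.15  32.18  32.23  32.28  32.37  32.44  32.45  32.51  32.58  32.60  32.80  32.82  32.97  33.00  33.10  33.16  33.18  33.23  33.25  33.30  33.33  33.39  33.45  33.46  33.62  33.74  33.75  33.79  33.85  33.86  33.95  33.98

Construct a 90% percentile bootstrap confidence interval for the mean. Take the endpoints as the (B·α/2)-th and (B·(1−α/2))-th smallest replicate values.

α = 0.10; lower rank = 40 × 0.050 = 2; upper rank = 40 × 0.950 = 38.
The 2nd smallest replicate is 31.66; the 38th is 33.86.

(31.66, 33.86)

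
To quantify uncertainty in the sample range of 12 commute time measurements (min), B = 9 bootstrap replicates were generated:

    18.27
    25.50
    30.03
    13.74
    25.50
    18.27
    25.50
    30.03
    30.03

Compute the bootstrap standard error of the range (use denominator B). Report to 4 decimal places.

SE* = 5.6439

Bootstrap SE is the standard deviation of the 9 replicate ranges.
Mean of replicates: (18.27 + 25.50 + 30.03 + 13.74 + 25.50 + 18.27 + 25.50 + 30.03 + 30.03) / 9 = 216.87000 / 9 = 24.09667
Sum of squared deviations: (−5.82667)² + (+1.40333)² + (+5.93333)² + (−10.35667)² + (+1.40333)² + (−5.82667)² + (+1.40333)² + (+5.93333)² + (+5.93333)² = 286.68200
Variance = 286.68200 / 9 = 31.85356
SE* = √31.85356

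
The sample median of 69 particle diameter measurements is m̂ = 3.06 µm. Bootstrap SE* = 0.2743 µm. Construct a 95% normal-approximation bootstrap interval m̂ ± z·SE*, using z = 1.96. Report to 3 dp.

(2.522, 3.598)

Margin = 1.96 × 0.2743 = 0.5376
Interval: 3.06 ± 0.5376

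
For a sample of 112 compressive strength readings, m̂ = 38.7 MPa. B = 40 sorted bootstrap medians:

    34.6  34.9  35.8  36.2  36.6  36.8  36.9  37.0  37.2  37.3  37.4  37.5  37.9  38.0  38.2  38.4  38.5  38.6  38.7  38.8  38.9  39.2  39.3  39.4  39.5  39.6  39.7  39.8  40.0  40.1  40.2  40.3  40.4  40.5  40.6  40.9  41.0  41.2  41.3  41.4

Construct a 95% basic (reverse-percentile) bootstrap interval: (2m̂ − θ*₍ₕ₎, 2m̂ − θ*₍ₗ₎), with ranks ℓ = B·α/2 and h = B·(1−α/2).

Percentile endpoints at ranks 1 and 39: θ*₍1₎ = 34.6, θ*₍39₎ = 41.3.
Basic interval reflects these around m̂:
  lower = 2 × 38.7 − 41.3 = 36.1
  upper = 2 × 38.7 − 34.6 = 42.8

(36.1, 42.8)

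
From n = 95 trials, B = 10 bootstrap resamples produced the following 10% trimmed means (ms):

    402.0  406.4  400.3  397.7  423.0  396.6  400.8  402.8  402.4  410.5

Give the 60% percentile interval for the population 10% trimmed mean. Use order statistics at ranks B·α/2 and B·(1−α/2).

(397.7, 406.4)

Sorted replicates: 396.6, 397.7, 400.3, 400.8, 402.0, 402.4, 402.8, 406.4, 410.5, 423.0
α = 0.40; lower rank = 10 × 0.200 = 2; upper rank = 10 × 0.800 = 8.
The 2nd smallest replicate is 397.7; the 8th is 406.4.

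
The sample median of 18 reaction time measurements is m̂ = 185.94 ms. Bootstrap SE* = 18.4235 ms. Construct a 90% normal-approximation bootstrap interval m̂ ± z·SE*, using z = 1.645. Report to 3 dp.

(155.633, 216.247)

Margin = 1.645 × 18.4235 = 30.3067
Interval: 185.94 ± 30.3067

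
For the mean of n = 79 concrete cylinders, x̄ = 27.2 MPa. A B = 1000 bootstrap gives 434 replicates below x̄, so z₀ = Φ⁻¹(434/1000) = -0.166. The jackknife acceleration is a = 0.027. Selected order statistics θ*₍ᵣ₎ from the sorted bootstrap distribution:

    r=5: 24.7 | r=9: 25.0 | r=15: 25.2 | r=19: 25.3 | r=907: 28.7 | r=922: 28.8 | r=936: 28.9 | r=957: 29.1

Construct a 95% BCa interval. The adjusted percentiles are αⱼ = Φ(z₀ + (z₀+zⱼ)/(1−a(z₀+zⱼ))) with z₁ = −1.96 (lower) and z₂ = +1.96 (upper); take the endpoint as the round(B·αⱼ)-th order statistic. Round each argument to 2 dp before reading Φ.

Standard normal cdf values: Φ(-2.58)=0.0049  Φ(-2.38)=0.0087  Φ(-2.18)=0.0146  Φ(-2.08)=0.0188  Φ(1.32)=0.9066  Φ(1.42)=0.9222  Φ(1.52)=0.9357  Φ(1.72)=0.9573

(25.2, 29.1)

Lower: z₀ + z₁ = -0.166 + (-1.960) = -2.126; 1 − a(z₀+z₁) = 1 − (0.027)(-2.126) = 1.0574; argument = -0.166 + (-2.126)/1.0574 = -2.1766 → -2.18.
α₁ = Φ(-2.18) = 0.0146; rank = round(1000 × 0.0146) = 15; θ*₍15₎ = 25.2.
Upper: z₀ + z₂ = 1.794; 1 − a(z₀+z₂) = 0.9516; argument = 1.7193 → 1.72; α₂ = 0.9573; rank = 957; θ*₍957₎ = 29.1.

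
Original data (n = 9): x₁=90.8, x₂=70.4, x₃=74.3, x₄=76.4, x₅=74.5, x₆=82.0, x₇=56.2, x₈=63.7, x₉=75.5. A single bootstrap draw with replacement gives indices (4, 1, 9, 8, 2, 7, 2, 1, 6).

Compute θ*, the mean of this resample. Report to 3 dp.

Resample values: 76.4, 90.8, 75.5, 63.7, 70.4, 56.2, 70.4, 90.8, 82.0.
Mean = (76.4 + 90.8 + 75.5 + 63.7 + 70.4 + 56.2 + 70.4 + 90.8 + 82.0) / 9 = 676.20 / 9 = 75.133

θ* = 75.133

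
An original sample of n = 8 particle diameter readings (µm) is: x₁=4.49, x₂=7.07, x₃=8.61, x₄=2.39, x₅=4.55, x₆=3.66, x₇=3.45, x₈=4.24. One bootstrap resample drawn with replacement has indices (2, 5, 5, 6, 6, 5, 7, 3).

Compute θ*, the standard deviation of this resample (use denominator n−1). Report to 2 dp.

θ* = 1.85

Resample values: 7.07, 4.55, 4.55, 3.66, 3.66, 4.55, 3.45, 8.61.
Mean = 5.0125; sum of squared deviations = 23.9169
s² = 23.9169 / 7 = 3.4167
s = √3.4167 = 1.85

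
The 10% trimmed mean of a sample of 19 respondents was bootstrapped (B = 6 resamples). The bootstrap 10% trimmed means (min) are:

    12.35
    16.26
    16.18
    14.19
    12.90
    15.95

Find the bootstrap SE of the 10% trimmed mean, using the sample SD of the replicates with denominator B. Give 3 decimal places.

Bootstrap SE is the standard deviation of the 6 replicate 10% trimmed means.
Mean of replicates: (12.35 + 16.26 + 16.18 + 14.19 + 12.90 + 15.95) / 6 = 87.8300 / 6 = 14.6383
Sum of squared deviations: (−2.2883)² + (+1.6217)² + (+1.5417)² + (−0.4483)² + (−1.7383)² + (+1.3117)² = 15.1863
Variance = 15.1863 / 6 = 2.5310
SE* = √2.5310

SE* = 1.591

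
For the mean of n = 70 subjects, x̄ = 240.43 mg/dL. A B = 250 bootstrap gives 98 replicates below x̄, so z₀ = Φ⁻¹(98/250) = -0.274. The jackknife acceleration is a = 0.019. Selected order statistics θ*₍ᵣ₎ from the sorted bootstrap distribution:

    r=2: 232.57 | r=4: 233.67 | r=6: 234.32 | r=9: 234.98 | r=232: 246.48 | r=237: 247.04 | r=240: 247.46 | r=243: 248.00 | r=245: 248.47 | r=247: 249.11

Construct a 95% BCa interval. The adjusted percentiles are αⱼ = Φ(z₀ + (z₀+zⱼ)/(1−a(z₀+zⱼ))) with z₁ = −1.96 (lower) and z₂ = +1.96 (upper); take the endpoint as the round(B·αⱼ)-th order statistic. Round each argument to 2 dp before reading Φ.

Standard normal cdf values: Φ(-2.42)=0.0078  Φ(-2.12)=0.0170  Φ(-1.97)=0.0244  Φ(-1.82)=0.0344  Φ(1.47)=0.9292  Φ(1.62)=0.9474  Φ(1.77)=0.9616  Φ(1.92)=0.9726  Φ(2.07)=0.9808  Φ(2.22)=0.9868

(232.57, 246.48)

Lower: z₀ + z₁ = -0.274 + (-1.960) = -2.234; 1 − a(z₀+z₁) = 1 − (0.019)(-2.234) = 1.0424; argument = -0.274 + (-2.234)/1.0424 = -2.4170 → -2.42.
α₁ = Φ(-2.42) = 0.0078; rank = round(250 × 0.0078) = 2; θ*₍2₎ = 232.57.
Upper: z₀ + z₂ = 1.686; 1 − a(z₀+z₂) = 0.9680; argument = 1.4678 → 1.47; α₂ = 0.9292; rank = 232; θ*₍232₎ = 246.48.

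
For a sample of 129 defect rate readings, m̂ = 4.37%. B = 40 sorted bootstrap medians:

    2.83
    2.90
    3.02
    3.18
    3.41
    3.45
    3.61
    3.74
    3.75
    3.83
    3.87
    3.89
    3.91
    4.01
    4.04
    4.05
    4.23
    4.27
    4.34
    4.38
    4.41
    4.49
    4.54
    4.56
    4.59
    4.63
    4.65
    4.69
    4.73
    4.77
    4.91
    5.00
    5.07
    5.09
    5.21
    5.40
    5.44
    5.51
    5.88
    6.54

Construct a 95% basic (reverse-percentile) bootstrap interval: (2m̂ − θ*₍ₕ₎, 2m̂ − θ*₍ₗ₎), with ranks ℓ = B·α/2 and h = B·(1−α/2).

(2.86, 5.91)

Percentile endpoints at ranks 1 and 39: θ*₍1₎ = 2.83, θ*₍39₎ = 5.88.
Basic interval reflects these around m̂:
  lower = 2 × 4.37 − 5.88 = 2.86
  upper = 2 × 4.37 − 2.83 = 5.91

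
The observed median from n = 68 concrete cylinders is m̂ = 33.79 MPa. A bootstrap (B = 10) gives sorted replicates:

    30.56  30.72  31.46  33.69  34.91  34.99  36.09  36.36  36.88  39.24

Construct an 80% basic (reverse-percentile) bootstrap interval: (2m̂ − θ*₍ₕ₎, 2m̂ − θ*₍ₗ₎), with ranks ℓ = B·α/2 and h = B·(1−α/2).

Percentile endpoints at ranks 1 and 9: θ*₍1₎ = 30.56, θ*₍9₎ = 36.88.
Basic interval reflects these around m̂:
  lower = 2 × 33.79 − 36.88 = 30.70
  upper = 2 × 33.79 − 30.56 = 37.02

(30.70, 37.02)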